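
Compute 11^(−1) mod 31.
11^(−1) ≡ 17 (mod 31)

Apply the extended Euclidean algorithm to (31, 11), tracking rows (r, s, t) with s·31 + t·11 = r. Each division r_prev = q·r_cur + r_new produces the new row as (previous row) − q·(current row):
  row A: (31, 1, 0)   [1·31 + 0·11 = 31]
  row B: (11, 0, 1)   [0·31 + 1·11 = 11]
  31 = 2·11 + 9   → row C = row A − 2·row B = (9, 1, −2)   [check: 1·31 − 2·11 = 9]
  11 = 1·9 + 2   → row D = row B − 1·row C = (2, −1, 3)   [check: −1·31 + 3·11 = 2]
  9 = 4·2 + 1   → row E = row C − 4·row D = (1, 5, −14)   [check: 5·31 − 14·11 = 1]
  2 = 2·1 + 0   → remainder 0, stop. gcd = 1 (last nonzero row E).
The gcd is 1, so 11 is invertible mod 31. The last nonzero row gives 5·31 − 14·11 = 1, so t = −14. So 11^(−1) ≡ −14 ≡ 17 (mod 31). Verify: 11 · 17 = 187 ≡ 1 (mod 31). ✓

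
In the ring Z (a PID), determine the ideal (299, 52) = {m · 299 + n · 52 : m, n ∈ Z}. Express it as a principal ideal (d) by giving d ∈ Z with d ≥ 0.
In the PID Z, (a, b) is generated by gcd(a, b). Compute gcd(299, 52) with the extended Euclidean algorithm, tracking rows (r, s, t) with s·299 + t·52 = r:
  row A: (299, 1, 0)   [1·299 + 0·52 = 299]
  row B: (52, 0, 1)   [0·299 + 1·52 = 52]
  299 = 5·52 + 39   → row C = row A − 5·row B = (39, 1, −5)   [check: 1·299 − 5·52 = 39]
  52 = 1·39 + 13   → row D = row B − 1·row C = (13, −1, 6)   [check: −1·299 + 6·52 = 13]
  39 = 3·13 + 0   → remainder 0, stop. gcd = 13 (last nonzero row D).
So gcd(299, 52) = 13, with Bézout identity −1·299 + 6·52 = 13. Containment (⊇): the Bézout identity exhibits 13 as an element of (299, 52), giving (13) ⊆ (299, 52). Containment (⊆): since 13 | 299 and 13 | 52 (299 = 13·23, 52 = 13·4), every Z-linear combination of 299 and 52 is divisible by 13, so (299, 52) ⊆ (13). Therefore (299, 52) = (13), d = 13.

Final answer: (299, 52) = (13); d = 13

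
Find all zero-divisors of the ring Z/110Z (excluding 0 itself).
An element a ∈ Z/110Z (with a ≠ 0) is a zero-divisor iff gcd(a, 110) > 1 (because a is a unit precisely when gcd(a, n) = 1, and in Z/nZ every nonzero, non-unit element is a zero-divisor). Scan a = 1, ..., 109 and keep those with gcd(a, 110) > 1:
  gcd(2, 110) = 2, gcd(4, 110) = 2, gcd(5, 110) = 5, gcd(6, 110) = 2, gcd(8, 110) = 2, gcd(10, 110) = 10, gcd(11, 110) = 11, gcd(12, 110) = 2, gcd(14, 110) = 2, gcd(15, 110) = 5, gcd(16, 110) = 2, gcd(18, 110) = 2, gcd(20, 110) = 10, gcd(22, 110) = 22, gcd(24, 110) = 2, gcd(25, 110) = 5, gcd(26, 110) = 2, gcd(28, 110) = 2, gcd(30, 110) = 10, gcd(32, 110) = 2, gcd(33, 110) = 11, gcd(34, 110) = 2, gcd(35, 110) = 5, gcd(36, 110) = 2, gcd(38, 110) = 2, gcd(40, 110) = 10, gcd(42, 110) = 2, gcd(44, 110) = 22, gcd(45, 110) = 5, gcd(46, 110) = 2, gcd(48, 110) = 2, gcd(50, 110) = 10, gcd(52, 110) = 2, gcd(54, 110) = 2, gcd(55, 110) = 55, gcd(56, 110) = 2, gcd(58, 110) = 2, gcd(60, 110) = 10, gcd(62, 110) = 2, gcd(64, 110) = 2, gcd(65, 110) = 5, gcd(66, 110) = 22, gcd(68, 110) = 2, gcd(70, 110) = 10, gcd(72, 110) = 2, gcd(74, 110) = 2, gcd(75, 110) = 5, gcd(76, 110) = 2, gcd(77, 110) = 11, gcd(78, 110) = 2, gcd(80, 110) = 10, gcd(82, 110) = 2, gcd(84, 110) = 2, gcd(85, 110) = 5, gcd(86, 110) = 2, gcd(88, 110) = 22, gcd(90, 110) = 10, gcd(92, 110) = 2, gcd(94, 110) = 2, gcd(95, 110) = 5, gcd(96, 110) = 2, gcd(98, 110) = 2, gcd(99, 110) = 11, gcd(100, 110) = 10, gcd(102, 110) = 2, gcd(104, 110) = 2, gcd(105, 110) = 5, gcd(106, 110) = 2, gcd(108, 110) = 2.
All other a ∈ {1, ..., 109} have gcd(a, 110) = 1 and are units. So the nonzero zero-divisors are exactly the 69 values of a appearing in this scan.

Final answer: nonzero zero-divisors of Z/110Z = {2, 4, 5, 6, 8, 10, 11, 12, 14, 15, 16, 18, 20, 22, 24, 25, 26, 28, 30, 32, 33, 34, 35, 36, 38, 40, 42, 44, 45, 46, 48, 50, 52, 54, 55, 56, 58, 60, 62, 64, 65, 66, 68, 70, 72, 74, 75, 76, 77, 78, 80, 82, 84, 85, 86, 88, 90, 92, 94, 95, 96, 98, 99, 100, 102, 104, 105, 106, 108}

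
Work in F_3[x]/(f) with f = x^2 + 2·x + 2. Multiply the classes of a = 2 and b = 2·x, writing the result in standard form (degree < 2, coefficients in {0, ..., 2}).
Multiply as integer polynomials: a · b = 4·x. Reducing coefficients mod 3: a · b ≡ x. This already has degree < 2, so no reduction by f is needed. Hence a · b ≡ x in F_3[x]/(f).

Final answer: a · b ≡ x (mod f(x))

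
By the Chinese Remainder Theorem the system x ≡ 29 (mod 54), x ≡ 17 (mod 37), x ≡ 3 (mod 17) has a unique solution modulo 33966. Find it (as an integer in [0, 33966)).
The moduli 54, 37, 17 are pairwise coprime, so by the CRT there is a unique solution mod 54·37·17 = 33966.
Solve by successive substitution. Start with x ≡ 29 (mod 54).
  Combine with x ≡ 17 (mod 37): write x = 29 + 54·t and require 29 + 54·t ≡ 17 (mod 37), i.e. 54·t ≡ 17 − 29 ≡ 25 (mod 37). Since 54^(−1) ≡ 24 (mod 37) (54 ≡ 17 (mod 37)), t ≡ 24·25 ≡ 8 (mod 37). So x ≡ 29 + 54·8 = 461 (mod 1998).
  Combine with x ≡ 3 (mod 17): write x = 461 + 1998·t and require 461 + 1998·t ≡ 3 (mod 17), i.e. 1998·t ≡ 3 − 461 ≡ 1 (mod 17). Since 1998^(−1) ≡ 2 (mod 17) (1998 ≡ 9 (mod 17)), t ≡ 2·1 ≡ 2 (mod 17). So x ≡ 461 + 1998·2 = 4457 (mod 33966).
Unique solution in [0, 33966): x = 4457.

Final answer: x ≡ 4457 (mod 33966); the representative in [0, 33966) is 4457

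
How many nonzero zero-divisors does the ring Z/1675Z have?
Z/1675Z has 354 nonzero zero-divisors

In Z/1675Z each nonzero element is either a unit (gcd with 1675 is 1) or a zero-divisor (gcd > 1). The number of units is φ(1675): factorise 1675 = 5^2 · 67, so φ(1675) = (5^2 − 5^1) · (67 − 1) = 20 · 66 = 1320. The nonzero elements number 1675 − 1 = 1674. Hence the nonzero zero-divisors number 1674 − 1320 = 354.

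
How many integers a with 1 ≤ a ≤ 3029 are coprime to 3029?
2784

The number of a ∈ {1, ..., 3029} with gcd(a, 3029) = 1 is by definition Euler's totient φ(3029). φ is multiplicative, with φ(p^e) = p^e − p^(e−1). Factorise 3029 = 13 · 233. Then
  φ(3029) = (13 − 1) · (233 − 1) = 12 · 232 = 2784.
So there are 2784 such integers.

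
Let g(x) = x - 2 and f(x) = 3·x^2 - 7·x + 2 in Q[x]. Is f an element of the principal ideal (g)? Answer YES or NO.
YES

In Q[x] the ideal (g) consists of all multiples of g, so f ∈ (g) iff g | f, i.e. iff the remainder of f on division by g is 0. Divide f by g (g is monic, so eliminate the leading term of the running remainder at each step):
  leading term 3·x^2: subtract (3·x)·g(x) = 3·x^2 - 6·x, leaving 2 - x
  leading term -x: subtract (-1)·g(x) = 2 - x, leaving 0
The remainder is 0, so f(x) = g(x) · h(x) with h(x) = 3·x - 1. Hence g | f, i.e. f ∈ (g).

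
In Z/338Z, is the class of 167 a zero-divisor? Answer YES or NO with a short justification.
gcd(167, 338) = 1, so 167 is a unit in Z/338Z (it has a multiplicative inverse). A unit cannot be a zero-divisor: if 167·b ≡ 0 then multiplying both sides by 167^(−1) gives b ≡ 0. So 167 is not a zero-divisor.

Final answer: NO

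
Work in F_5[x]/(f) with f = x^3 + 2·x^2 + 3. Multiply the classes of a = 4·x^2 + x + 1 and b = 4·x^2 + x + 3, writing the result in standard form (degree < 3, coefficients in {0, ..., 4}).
a · b ≡ x (mod f(x))

Multiply as integer polynomials: a · b = 16·x^4 + 8·x^3 + 17·x^2 + 4·x + 3. Reducing coefficients mod 5: a · b ≡ x^4 + 3·x^3 + 2·x^2 + 4·x + 3. Now divide by f(x) = x^3 + 2·x^2 + 3 in F_5[x], eliminating the leading term at each step:
  leading term x^4: subtract (x)·f(x) = x^4 + 2·x^3 + 3·x, leaving x^3 + 2·x^2 + x + 3 (coefficients mod 5)
  leading term x^3: subtract (1)·f(x) = x^3 + 2·x^2 + 3, leaving x (coefficients mod 5)
The degree is now < 3, so this is the remainder. Hence a · b ≡ x in F_5[x]/(f).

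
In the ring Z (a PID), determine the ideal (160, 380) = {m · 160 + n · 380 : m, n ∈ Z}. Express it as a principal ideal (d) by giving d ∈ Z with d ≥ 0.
In the PID Z, (a, b) is generated by gcd(a, b). Compute gcd(380, 160) with the extended Euclidean algorithm, tracking rows (r, s, t) with s·380 + t·160 = r:
  row A: (380, 1, 0)   [1·380 + 0·160 = 380]
  row B: (160, 0, 1)   [0·380 + 1·160 = 160]
  380 = 2·160 + 60   → row C = row A − 2·row B = (60, 1, −2)   [check: 1·380 − 2·160 = 60]
  160 = 2·60 + 40   → row D = row B − 2·row C = (40, −2, 5)   [check: −2·380 + 5·160 = 40]
  60 = 1·40 + 20   → row E = row C − 1·row D = (20, 3, −7)   [check: 3·380 − 7·160 = 20]
  40 = 2·20 + 0   → remainder 0, stop. gcd = 20 (last nonzero row E).
So gcd(160, 380) = 20, with Bézout identity 3·380 − 7·160 = 20. Containment (⊇): the Bézout identity exhibits 20 as an element of (160, 380), giving (20) ⊆ (160, 380). Containment (⊆): since 20 | 160 and 20 | 380 (160 = 20·8, 380 = 20·19), every Z-linear combination of 160 and 380 is divisible by 20, so (160, 380) ⊆ (20). Therefore (160, 380) = (20), d = 20.

Final answer: (160, 380) = (20); d = 20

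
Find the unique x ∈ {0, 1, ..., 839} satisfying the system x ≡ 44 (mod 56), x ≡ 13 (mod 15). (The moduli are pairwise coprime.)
The moduli 56, 15 are pairwise coprime, so by the CRT there is a unique solution mod 56·15 = 840.
Solve by successive substitution. Start with x ≡ 44 (mod 56).
  Combine with x ≡ 13 (mod 15): write x = 44 + 56·t and require 44 + 56·t ≡ 13 (mod 15), i.e. 56·t ≡ 13 − 44 ≡ 14 (mod 15). Since 56^(−1) ≡ 11 (mod 15) (56 ≡ 11 (mod 15)), t ≡ 11·14 ≡ 4 (mod 15). So x ≡ 44 + 56·4 = 268 (mod 840).
Unique solution in [0, 840): x = 268.

Final answer: x ≡ 268 (mod 840); the representative in [0, 840) is 268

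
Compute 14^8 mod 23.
13

Use repeated squaring. Binary(8) = 1000. Walk through the bits of the exponent 8 left-to-right: at each bit after the leading one, square the running value, then multiply by 14 if the bit is 1 (always reducing mod 23):
  bit 1 = 1 (leading): start with 14.
  bit 2 = 0: square 14^2 = 196 ≡ 12 (mod 23).
  bit 3 = 0: square 12^2 = 144 ≡ 6 (mod 23).
  bit 4 = 0: square 6^2 = 36 ≡ 13 (mod 23).
Final value: 14^8 ≡ 13 (mod 23).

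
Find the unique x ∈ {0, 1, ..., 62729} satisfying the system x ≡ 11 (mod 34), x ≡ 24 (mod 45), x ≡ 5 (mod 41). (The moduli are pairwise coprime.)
x ≡ 58389 (mod 62730); the representative in [0, 62730) is 58389

The moduli 34, 45, 41 are pairwise coprime, so by the CRT there is a unique solution mod 34·45·41 = 62730.
Solve by successive substitution. Start with x ≡ 11 (mod 34).
  Combine with x ≡ 24 (mod 45): write x = 11 + 34·t and require 11 + 34·t ≡ 24 (mod 45), i.e. 34·t ≡ 24 − 11 ≡ 13 (mod 45). Since 34^(−1) ≡ 4 (mod 45), t ≡ 4·13 ≡ 7 (mod 45). So x ≡ 11 + 34·7 = 249 (mod 1530).
  Combine with x ≡ 5 (mod 41): write x = 249 + 1530·t and require 249 + 1530·t ≡ 5 (mod 41), i.e. 1530·t ≡ 5 − 249 ≡ 2 (mod 41). Since 1530^(−1) ≡ 19 (mod 41) (1530 ≡ 13 (mod 41)), t ≡ 19·2 ≡ 38 (mod 41). So x ≡ 249 + 1530·38 = 58389 (mod 62730).
Unique solution in [0, 62730): x = 58389.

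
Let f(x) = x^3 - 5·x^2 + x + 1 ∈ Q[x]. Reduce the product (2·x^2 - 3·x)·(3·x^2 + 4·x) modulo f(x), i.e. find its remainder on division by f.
a · b ≡ 127·x^2 - 35·x - 29 (mod f(x))

First multiply in Q[x] without reducing: a · b = 6·x^4 - x^3 - 12·x^2. Now divide by f(x) = x^3 - 5·x^2 + x + 1, eliminating the leading term at each step:
  leading term 6·x^4: subtract (6·x)·f(x) = 6·x^4 - 30·x^3 + 6·x^2 + 6·x, leaving 29·x^3 - 18·x^2 - 6·x
  leading term 29·x^3: subtract (29)·f(x) = 29·x^3 - 145·x^2 + 29·x + 29, leaving 127·x^2 - 35·x - 29
The degree is now < 3, so this is the remainder. Hence a · b ≡ 127·x^2 - 35·x - 29 in Q[x]/(f).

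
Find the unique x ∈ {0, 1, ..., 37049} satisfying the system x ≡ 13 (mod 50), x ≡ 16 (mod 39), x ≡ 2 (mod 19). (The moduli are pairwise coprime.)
The moduli 50, 39, 19 are pairwise coprime, so by the CRT there is a unique solution mod 50·39·19 = 37050.
Solve by successive substitution. Start with x ≡ 13 (mod 50).
  Combine with x ≡ 16 (mod 39): write x = 13 + 50·t and require 13 + 50·t ≡ 16 (mod 39), i.e. 50·t ≡ 16 − 13 ≡ 3 (mod 39). Since 50^(−1) ≡ 32 (mod 39) (50 ≡ 11 (mod 39)), t ≡ 32·3 ≡ 18 (mod 39). So x ≡ 13 + 50·18 = 913 (mod 1950).
  Combine with x ≡ 2 (mod 19): write x = 913 + 1950·t and require 913 + 1950·t ≡ 2 (mod 19), i.e. 1950·t ≡ 2 − 913 ≡ 1 (mod 19). Since 1950^(−1) ≡ 8 (mod 19) (1950 ≡ 12 (mod 19)), t ≡ 8·1 ≡ 8 (mod 19). So x ≡ 913 + 1950·8 = 16513 (mod 37050).
Unique solution in [0, 37050): x = 16513.

Final answer: x ≡ 16513 (mod 37050); the representative in [0, 37050) is 16513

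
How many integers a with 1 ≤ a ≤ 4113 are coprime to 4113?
The number of a ∈ {1, ..., 4113} with gcd(a, 4113) = 1 is by definition Euler's totient φ(4113). φ is multiplicative, with φ(p^e) = p^e − p^(e−1). Factorise 4113 = 3^2 · 457. Then
  φ(4113) = (3^2 − 3^1) · (457 − 1) = 6 · 456 = 2736.
So there are 2736 such integers.

Final answer: 2736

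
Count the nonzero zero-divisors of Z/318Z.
In Z/318Z each nonzero element is either a unit (gcd with 318 is 1) or a zero-divisor (gcd > 1). The number of units is φ(318): factorise 318 = 2 · 3 · 53, so φ(318) = (2 − 1) · (3 − 1) · (53 − 1) = 1 · 2 · 52 = 104. The nonzero elements number 318 − 1 = 317. Hence the nonzero zero-divisors number 317 − 104 = 213.

Final answer: Z/318Z has 213 nonzero zero-divisors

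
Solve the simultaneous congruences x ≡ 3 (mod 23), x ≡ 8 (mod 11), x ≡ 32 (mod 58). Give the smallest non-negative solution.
The moduli 23, 11, 58 are pairwise coprime, so by the CRT there is a unique solution mod 23·11·58 = 14674.
Solve by successive substitution. Start with x ≡ 3 (mod 23).
  Combine with x ≡ 8 (mod 11): write x = 3 + 23·t and require 3 + 23·t ≡ 8 (mod 11), i.e. 23·t ≡ 8 − 3 ≡ 5 (mod 11). Since 23^(−1) ≡ 1 (mod 11) (23 ≡ 1 (mod 11)), t ≡ 1·5 ≡ 5 (mod 11). So x ≡ 3 + 23·5 = 118 (mod 253).
  Combine with x ≡ 32 (mod 58): write x = 118 + 253·t and require 118 + 253·t ≡ 32 (mod 58), i.e. 253·t ≡ 32 − 118 ≡ 30 (mod 58). Since 253^(−1) ≡ 47 (mod 58) (253 ≡ 21 (mod 58)), t ≡ 47·30 ≡ 18 (mod 58). So x ≡ 118 + 253·18 = 4672 (mod 14674).
Unique solution in [0, 14674): x = 4672.

Final answer: x ≡ 4672 (mod 14674); the representative in [0, 14674) is 4672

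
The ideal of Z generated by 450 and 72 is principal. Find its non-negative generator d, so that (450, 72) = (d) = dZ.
In the PID Z, (a, b) is generated by gcd(a, b). Compute gcd(450, 72) with the extended Euclidean algorithm, tracking rows (r, s, t) with s·450 + t·72 = r:
  row A: (450, 1, 0)   [1·450 + 0·72 = 450]
  row B: (72, 0, 1)   [0·450 + 1·72 = 72]
  450 = 6·72 + 18   → row C = row A − 6·row B = (18, 1, −6)   [check: 1·450 − 6·72 = 18]
  72 = 4·18 + 0   → remainder 0, stop. gcd = 18 (last nonzero row C).
So gcd(450, 72) = 18, with Bézout identity 1·450 − 6·72 = 18. Containment (⊇): the Bézout identity exhibits 18 as an element of (450, 72), giving (18) ⊆ (450, 72). Containment (⊆): since 18 | 450 and 18 | 72 (450 = 18·25, 72 = 18·4), every Z-linear combination of 450 and 72 is divisible by 18, so (450, 72) ⊆ (18). Therefore (450, 72) = (18), d = 18.

Final answer: (450, 72) = (18); d = 18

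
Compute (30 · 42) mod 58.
42

Both factors are already reduced mod 58. 30 · 42 = 1260. Dividing by 58: 1260 = 21·58 + 42. So (30 · 42) mod 58 = 42.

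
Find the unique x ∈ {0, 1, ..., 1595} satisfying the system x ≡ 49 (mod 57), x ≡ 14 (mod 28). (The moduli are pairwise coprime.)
The moduli 57, 28 are pairwise coprime, so by the CRT there is a unique solution mod 57·28 = 1596.
Solve by successive substitution. Start with x ≡ 49 (mod 57).
  Combine with x ≡ 14 (mod 28): write x = 49 + 57·t and require 49 + 57·t ≡ 14 (mod 28), i.e. 57·t ≡ 14 − 49 ≡ 21 (mod 28). Since 57^(−1) ≡ 1 (mod 28) (57 ≡ 1 (mod 28)), t ≡ 1·21 ≡ 21 (mod 28). So x ≡ 49 + 57·21 = 1246 (mod 1596).
Unique solution in [0, 1596): x = 1246.

Final answer: x ≡ 1246 (mod 1596); the representative in [0, 1596) is 1246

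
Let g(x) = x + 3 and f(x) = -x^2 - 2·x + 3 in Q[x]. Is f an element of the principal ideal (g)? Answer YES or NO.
In Q[x] the ideal (g) consists of all multiples of g, so f ∈ (g) iff g | f, i.e. iff the remainder of f on division by g is 0. Divide f by g (g is monic, so eliminate the leading term of the running remainder at each step):
  leading term -x^2: subtract (-x)·g(x) = -x^2 - 3·x, leaving x + 3
  leading term x: subtract (1)·g(x) = x + 3, leaving 0
The remainder is 0, so f(x) = g(x) · h(x) with h(x) = 1 - x. Hence g | f, i.e. f ∈ (g).

Final answer: YES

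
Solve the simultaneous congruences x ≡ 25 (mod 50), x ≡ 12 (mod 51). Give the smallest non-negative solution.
The moduli 50, 51 are pairwise coprime, so by the CRT there is a unique solution mod 50·51 = 2550.
Solve by successive substitution. Start with x ≡ 25 (mod 50).
  Combine with x ≡ 12 (mod 51): write x = 25 + 50·t and require 25 + 50·t ≡ 12 (mod 51), i.e. 50·t ≡ 12 − 25 ≡ 38 (mod 51). Since 50^(−1) ≡ 50 (mod 51), t ≡ 50·38 ≡ 13 (mod 51). So x ≡ 25 + 50·13 = 675 (mod 2550).
Unique solution in [0, 2550): x = 675.

Final answer: x ≡ 675 (mod 2550); the representative in [0, 2550) is 675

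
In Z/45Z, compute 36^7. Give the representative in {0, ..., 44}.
Use repeated squaring. Binary(7) = 111. Walk through the bits of the exponent 7 left-to-right: at each bit after the leading one, square the running value, then multiply by 36 if the bit is 1 (always reducing mod 45):
  bit 1 = 1 (leading): start with 36.
  bit 2 = 1: square 36^2 = 1296 ≡ 36; bit is 1, so multiply 36·36 = 1296 ≡ 36 (mod 45).
  bit 3 = 1: square 36^2 = 1296 ≡ 36; bit is 1, so multiply 36·36 = 1296 ≡ 36 (mod 45).
Final value: 36^7 ≡ 36 (mod 45).

Final answer: 36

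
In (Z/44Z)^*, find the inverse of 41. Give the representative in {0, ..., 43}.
Apply the extended Euclidean algorithm to (44, 41), tracking rows (r, s, t) with s·44 + t·41 = r. Each division r_prev = q·r_cur + r_new produces the new row as (previous row) − q·(current row):
  row A: (44, 1, 0)   [1·44 + 0·41 = 44]
  row B: (41, 0, 1)   [0·44 + 1·41 = 41]
  44 = 1·41 + 3   → row C = row A − 1·row B = (3, 1, −1)   [check: 1·44 − 1·41 = 3]
  41 = 13·3 + 2   → row D = row B − 13·row C = (2, −13, 14)   [check: −13·44 + 14·41 = 2]
  3 = 1·2 + 1   → row E = row C − 1·row D = (1, 14, −15)   [check: 14·44 − 15·41 = 1]
  2 = 2·1 + 0   → remainder 0, stop. gcd = 1 (last nonzero row E).
The gcd is 1, so 41 is invertible mod 44. The last nonzero row gives 14·44 − 15·41 = 1, so t = −15. So 41^(−1) ≡ −15 ≡ 29 (mod 44). Verify: 41 · 29 = 1189 ≡ 1 (mod 44). ✓

Final answer: 41^(−1) ≡ 29 (mod 44)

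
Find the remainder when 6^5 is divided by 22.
10

Use repeated squaring. Binary(5) = 101. Walk through the bits of the exponent 5 left-to-right: at each bit after the leading one, square the running value, then multiply by 6 if the bit is 1 (always reducing mod 22):
  bit 1 = 1 (leading): start with 6.
  bit 2 = 0: square 6^2 = 36 ≡ 14 (mod 22).
  bit 3 = 1: square 14^2 = 196 ≡ 20; bit is 1, so multiply 20·6 = 120 ≡ 10 (mod 22).
Final value: 6^5 ≡ 10 (mod 22).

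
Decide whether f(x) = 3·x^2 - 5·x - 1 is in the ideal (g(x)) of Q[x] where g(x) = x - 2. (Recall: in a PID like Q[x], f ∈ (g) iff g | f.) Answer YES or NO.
NO

In Q[x] the ideal (g) consists of all multiples of g, so f ∈ (g) iff g | f, i.e. iff the remainder of f on division by g is 0. Divide f by g (g is monic, so eliminate the leading term of the running remainder at each step):
  leading term 3·x^2: subtract (3·x)·g(x) = 3·x^2 - 6·x, leaving x - 1
  leading term x: subtract (1)·g(x) = x - 2, leaving 1
The remainder r(x) = 1 ≠ 0 (and deg r < deg g), so g ∤ f, i.e. f ∉ (g).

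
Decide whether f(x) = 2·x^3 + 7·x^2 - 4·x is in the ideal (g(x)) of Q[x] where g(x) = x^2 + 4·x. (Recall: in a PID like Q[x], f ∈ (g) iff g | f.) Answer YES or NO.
In Q[x] the ideal (g) consists of all multiples of g, so f ∈ (g) iff g | f, i.e. iff the remainder of f on division by g is 0. Divide f by g (g is monic, so eliminate the leading term of the running remainder at each step):
  leading term 2·x^3: subtract (2·x)·g(x) = 2·x^3 + 8·x^2, leaving -x^2 - 4·x
  leading term -x^2: subtract (-1)·g(x) = -x^2 - 4·x, leaving 0
The remainder is 0, so f(x) = g(x) · h(x) with h(x) = 2·x - 1. Hence g | f, i.e. f ∈ (g).

Final answer: YES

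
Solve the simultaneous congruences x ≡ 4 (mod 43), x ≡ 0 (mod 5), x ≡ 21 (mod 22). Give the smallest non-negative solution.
The moduli 43, 5, 22 are pairwise coprime, so by the CRT there is a unique solution mod 43·5·22 = 4730.
Solve by successive substitution. Start with x ≡ 4 (mod 43).
  Combine with x ≡ 0 (mod 5): write x = 4 + 43·t and require 4 + 43·t ≡ 0 (mod 5), i.e. 43·t ≡ 0 − 4 ≡ 1 (mod 5). Since 43^(−1) ≡ 2 (mod 5) (43 ≡ 3 (mod 5)), t ≡ 2·1 ≡ 2 (mod 5). So x ≡ 4 + 43·2 = 90 (mod 215).
  Combine with x ≡ 21 (mod 22): write x = 90 + 215·t and require 90 + 215·t ≡ 21 (mod 22), i.e. 215·t ≡ 21 − 90 ≡ 19 (mod 22). Since 215^(−1) ≡ 13 (mod 22) (215 ≡ 17 (mod 22)), t ≡ 13·19 ≡ 5 (mod 22). So x ≡ 90 + 215·5 = 1165 (mod 4730).
Unique solution in [0, 4730): x = 1165.

Final answer: x ≡ 1165 (mod 4730); the representative in [0, 4730) is 1165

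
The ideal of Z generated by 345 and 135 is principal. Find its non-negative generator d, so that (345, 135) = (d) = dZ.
(345, 135) = (15); d = 15

In the PID Z, (a, b) is generated by gcd(a, b). Compute gcd(345, 135) with the extended Euclidean algorithm, tracking rows (r, s, t) with s·345 + t·135 = r:
  row A: (345, 1, 0)   [1·345 + 0·135 = 345]
  row B: (135, 0, 1)   [0·345 + 1·135 = 135]
  345 = 2·135 + 75   → row C = row A − 2·row B = (75, 1, −2)   [check: 1·345 − 2·135 = 75]
  135 = 1·75 + 60   → row D = row B − 1·row C = (60, −1, 3)   [check: −1·345 + 3·135 = 60]
  75 = 1·60 + 15   → row E = row C − 1·row D = (15, 2, −5)   [check: 2·345 − 5·135 = 15]
  60 = 4·15 + 0   → remainder 0, stop. gcd = 15 (last nonzero row E).
So gcd(345, 135) = 15, with Bézout identity 2·345 − 5·135 = 15. Containment (⊇): the Bézout identity exhibits 15 as an element of (345, 135), giving (15) ⊆ (345, 135). Containment (⊆): since 15 | 345 and 15 | 135 (345 = 15·23, 135 = 15·9), every Z-linear combination of 345 and 135 is divisible by 15, so (345, 135) ⊆ (15). Therefore (345, 135) = (15), d = 15.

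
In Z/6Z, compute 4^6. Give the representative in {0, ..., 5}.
4

Use repeated squaring. Binary(6) = 110. Walk through the bits of the exponent 6 left-to-right: at each bit after the leading one, square the running value, then multiply by 4 if the bit is 1 (always reducing mod 6):
  bit 1 = 1 (leading): start with 4.
  bit 2 = 1: square 4^2 = 16 ≡ 4; bit is 1, so multiply 4·4 = 16 ≡ 4 (mod 6).
  bit 3 = 0: square 4^2 = 16 ≡ 4 (mod 6).
Final value: 4^6 ≡ 4 (mod 6).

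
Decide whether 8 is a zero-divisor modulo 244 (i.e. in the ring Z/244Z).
gcd(8, 244) = 4 > 1, so 8 is not a unit in Z/244Z. In Z/nZ every nonzero non-unit is a zero-divisor: explicitly, take b = 244/gcd = 61 ≠ 0 (mod 244); then 8·61 = 488 = 2·244, i.e. 8·61 ≡ 0 (mod 244). So 8 is a zero-divisor.

Final answer: YES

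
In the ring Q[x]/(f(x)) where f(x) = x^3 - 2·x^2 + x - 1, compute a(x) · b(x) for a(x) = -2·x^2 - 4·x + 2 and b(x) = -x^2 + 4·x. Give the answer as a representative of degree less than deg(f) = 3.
a · b ≡ -20·x^2 + 10·x (mod f(x))

First multiply in Q[x] without reducing: a · b = 2·x^4 - 4·x^3 - 18·x^2 + 8·x. Now divide by f(x) = x^3 - 2·x^2 + x - 1, eliminating the leading term at each step:
  leading term 2·x^4: subtract (2·x)·f(x) = 2·x^4 - 4·x^3 + 2·x^2 - 2·x, leaving -20·x^2 + 10·x
The degree is now < 3, so this is the remainder. Hence a · b ≡ -20·x^2 + 10·x in Q[x]/(f).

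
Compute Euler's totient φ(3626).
φ is multiplicative, with φ(p^e) = p^e − p^(e−1). Factorise 3626 = 2 · 7^2 · 37. Then
  φ(3626) = (2 − 1) · (7^2 − 7^1) · (37 − 1) = 1 · 42 · 36 = 1512.

Final answer: φ(3626) = 1512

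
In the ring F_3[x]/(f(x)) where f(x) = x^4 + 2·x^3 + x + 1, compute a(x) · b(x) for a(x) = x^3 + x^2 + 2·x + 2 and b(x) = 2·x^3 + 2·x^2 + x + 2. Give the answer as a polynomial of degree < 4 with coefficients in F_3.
Multiply as integer polynomials: a · b = 2·x^6 + 4·x^5 + 7·x^4 + 11·x^3 + 8·x^2 + 6·x + 4. Reducing coefficients mod 3: a · b ≡ 2·x^6 + x^5 + x^4 + 2·x^3 + 2·x^2 + 1. Now divide by f(x) = x^4 + 2·x^3 + x + 1 in F_3[x], eliminating the leading term at each step:
  leading term 2·x^6: subtract (2·x^2)·f(x) = 2·x^6 + x^5 + 2·x^3 + 2·x^2, leaving x^4 + 1 (coefficients mod 3)
  leading term x^4: subtract (1)·f(x) = x^4 + 2·x^3 + x + 1, leaving x^3 + 2·x (coefficients mod 3)
The degree is now < 4, so this is the remainder. Hence a · b ≡ x^3 + 2·x in F_3[x]/(f).

Final answer: a · b ≡ x^3 + 2·x (mod f(x))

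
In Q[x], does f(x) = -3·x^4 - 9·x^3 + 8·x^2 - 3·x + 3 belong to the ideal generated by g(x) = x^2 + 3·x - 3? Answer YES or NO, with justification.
YES

In Q[x] the ideal (g) consists of all multiples of g, so f ∈ (g) iff g | f, i.e. iff the remainder of f on division by g is 0. Divide f by g (g is monic, so eliminate the leading term of the running remainder at each step):
  leading term -3·x^4: subtract (-3·x^2)·g(x) = -3·x^4 - 9·x^3 + 9·x^2, leaving -x^2 - 3·x + 3
  leading term -x^2: subtract (-1)·g(x) = -x^2 - 3·x + 3, leaving 0
The remainder is 0, so f(x) = g(x) · h(x) with h(x) = -3·x^2 - 1. Hence g | f, i.e. f ∈ (g).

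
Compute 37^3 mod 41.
Use repeated squaring. Binary(3) = 11. Walk through the bits of the exponent 3 left-to-right: at each bit after the leading one, square the running value, then multiply by 37 if the bit is 1 (always reducing mod 41):
  bit 1 = 1 (leading): start with 37.
  bit 2 = 1: square 37^2 = 1369 ≡ 16; bit is 1, so multiply 16·37 = 592 ≡ 18 (mod 41).
Final value: 37^3 ≡ 18 (mod 41).

Final answer: 18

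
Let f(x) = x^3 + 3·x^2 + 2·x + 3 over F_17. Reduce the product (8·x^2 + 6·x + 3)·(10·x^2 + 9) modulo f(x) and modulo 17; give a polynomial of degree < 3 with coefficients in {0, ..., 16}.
a · b ≡ 6·x^2 + 4·x + 6 (mod f(x))

Multiply as integer polynomials: a · b = 80·x^4 + 60·x^3 + 102·x^2 + 54·x + 27. Reducing coefficients mod 17: a · b ≡ 12·x^4 + 9·x^3 + 3·x + 10. Now divide by f(x) = x^3 + 3·x^2 + 2·x + 3 in F_17[x], eliminating the leading term at each step:
  leading term 12·x^4: subtract (12·x)·f(x) = 12·x^4 + 2·x^3 + 7·x^2 + 2·x, leaving 7·x^3 + 10·x^2 + x + 10 (coefficients mod 17)
  leading term 7·x^3: subtract (7)·f(x) = 7·x^3 + 4·x^2 + 14·x + 4, leaving 6·x^2 + 4·x + 6 (coefficients mod 17)
The degree is now < 3, so this is the remainder. Hence a · b ≡ 6·x^2 + 4·x + 6 in F_17[x]/(f).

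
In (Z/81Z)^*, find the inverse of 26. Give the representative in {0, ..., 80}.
26^(−1) ≡ 53 (mod 81)

Apply the extended Euclidean algorithm to (81, 26), tracking rows (r, s, t) with s·81 + t·26 = r. Each division r_prev = q·r_cur + r_new produces the new row as (previous row) − q·(current row):
  row A: (81, 1, 0)   [1·81 + 0·26 = 81]
  row B: (26, 0, 1)   [0·81 + 1·26 = 26]
  81 = 3·26 + 3   → row C = row A − 3·row B = (3, 1, −3)   [check: 1·81 − 3·26 = 3]
  26 = 8·3 + 2   → row D = row B − 8·row C = (2, −8, 25)   [check: −8·81 + 25·26 = 2]
  3 = 1·2 + 1   → row E = row C − 1·row D = (1, 9, −28)   [check: 9·81 − 28·26 = 1]
  2 = 2·1 + 0   → remainder 0, stop. gcd = 1 (last nonzero row E).
The gcd is 1, so 26 is invertible mod 81. The last nonzero row gives 9·81 − 28·26 = 1, so t = −28. So 26^(−1) ≡ −28 ≡ 53 (mod 81). Verify: 26 · 53 = 1378 ≡ 1 (mod 81). ✓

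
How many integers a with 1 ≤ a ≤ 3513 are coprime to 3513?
2340

The number of a ∈ {1, ..., 3513} with gcd(a, 3513) = 1 is by definition Euler's totient φ(3513). φ is multiplicative, with φ(p^e) = p^e − p^(e−1). Factorise 3513 = 3 · 1171. Then
  φ(3513) = (3 − 1) · (1171 − 1) = 2 · 1170 = 2340.
So there are 2340 such integers.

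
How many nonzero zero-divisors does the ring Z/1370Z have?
Z/1370Z has 825 nonzero zero-divisors

In Z/1370Z each nonzero element is either a unit (gcd with 1370 is 1) or a zero-divisor (gcd > 1). The number of units is φ(1370): factorise 1370 = 2 · 5 · 137, so φ(1370) = (2 − 1) · (5 − 1) · (137 − 1) = 1 · 4 · 136 = 544. The nonzero elements number 1370 − 1 = 1369. Hence the nonzero zero-divisors number 1369 − 544 = 825.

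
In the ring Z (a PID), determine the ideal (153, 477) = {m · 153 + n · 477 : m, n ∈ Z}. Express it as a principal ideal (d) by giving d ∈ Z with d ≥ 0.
In the PID Z, (a, b) is generated by gcd(a, b). Compute gcd(477, 153) with the extended Euclidean algorithm, tracking rows (r, s, t) with s·477 + t·153 = r:
  row A: (477, 1, 0)   [1·477 + 0·153 = 477]
  row B: (153, 0, 1)   [0·477 + 1·153 = 153]
  477 = 3·153 + 18   → row C = row A − 3·row B = (18, 1, −3)   [check: 1·477 − 3·153 = 18]
  153 = 8·18 + 9   → row D = row B − 8·row C = (9, −8, 25)   [check: −8·477 + 25·153 = 9]
  18 = 2·9 + 0   → remainder 0, stop. gcd = 9 (last nonzero row D).
So gcd(153, 477) = 9, with Bézout identity −8·477 + 25·153 = 9. Containment (⊇): the Bézout identity exhibits 9 as an element of (153, 477), giving (9) ⊆ (153, 477). Containment (⊆): since 9 | 153 and 9 | 477 (153 = 9·17, 477 = 9·53), every Z-linear combination of 153 and 477 is divisible by 9, so (153, 477) ⊆ (9). Therefore (153, 477) = (9), d = 9.

Final answer: (153, 477) = (9); d = 9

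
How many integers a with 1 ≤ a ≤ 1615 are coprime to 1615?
1152

The number of a ∈ {1, ..., 1615} with gcd(a, 1615) = 1 is by definition Euler's totient φ(1615). φ is multiplicative, with φ(p^e) = p^e − p^(e−1). Factorise 1615 = 5 · 17 · 19. Then
  φ(1615) = (5 − 1) · (17 − 1) · (19 − 1) = 4 · 16 · 18 = 1152.
So there are 1152 such integers.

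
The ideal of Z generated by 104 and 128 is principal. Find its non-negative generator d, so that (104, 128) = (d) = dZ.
(104, 128) = (8); d = 8

In the PID Z, (a, b) is generated by gcd(a, b). Compute gcd(128, 104) with the extended Euclidean algorithm, tracking rows (r, s, t) with s·128 + t·104 = r:
  row A: (128, 1, 0)   [1·128 + 0·104 = 128]
  row B: (104, 0, 1)   [0·128 + 1·104 = 104]
  128 = 1·104 + 24   → row C = row A − 1·row B = (24, 1, −1)   [check: 1·128 − 1·104 = 24]
  104 = 4·24 + 8   → row D = row B − 4·row C = (8, −4, 5)   [check: −4·128 + 5·104 = 8]
  24 = 3·8 + 0   → remainder 0, stop. gcd = 8 (last nonzero row D).
So gcd(104, 128) = 8, with Bézout identity −4·128 + 5·104 = 8. Containment (⊇): the Bézout identity exhibits 8 as an element of (104, 128), giving (8) ⊆ (104, 128). Containment (⊆): since 8 | 104 and 8 | 128 (104 = 8·13, 128 = 8·16), every Z-linear combination of 104 and 128 is divisible by 8, so (104, 128) ⊆ (8). Therefore (104, 128) = (8), d = 8.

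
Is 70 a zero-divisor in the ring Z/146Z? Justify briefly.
YES

gcd(70, 146) = 2 > 1, so 70 is not a unit in Z/146Z. In Z/nZ every nonzero non-unit is a zero-divisor: explicitly, take b = 146/gcd = 73 ≠ 0 (mod 146); then 70·73 = 5110 = 35·146, i.e. 70·73 ≡ 0 (mod 146). So 70 is a zero-divisor.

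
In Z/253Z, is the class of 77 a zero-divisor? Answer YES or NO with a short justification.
gcd(77, 253) = 11 > 1, so 77 is not a unit in Z/253Z. In Z/nZ every nonzero non-unit is a zero-divisor: explicitly, take b = 253/gcd = 23 ≠ 0 (mod 253); then 77·23 = 1771 = 7·253, i.e. 77·23 ≡ 0 (mod 253). So 77 is a zero-divisor.

Final answer: YES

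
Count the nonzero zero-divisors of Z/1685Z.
In Z/1685Z each nonzero element is either a unit (gcd with 1685 is 1) or a zero-divisor (gcd > 1). The number of units is φ(1685): factorise 1685 = 5 · 337, so φ(1685) = (5 − 1) · (337 − 1) = 4 · 336 = 1344. The nonzero elements number 1685 − 1 = 1684. Hence the nonzero zero-divisors number 1684 − 1344 = 340.

Final answer: Z/1685Z has 340 nonzero zero-divisors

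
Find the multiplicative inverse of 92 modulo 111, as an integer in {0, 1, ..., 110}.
Apply the extended Euclidean algorithm to (111, 92), tracking rows (r, s, t) with s·111 + t·92 = r. Each division r_prev = q·r_cur + r_new produces the new row as (previous row) − q·(current row):
  row A: (111, 1, 0)   [1·111 + 0·92 = 111]
  row B: (92, 0, 1)   [0·111 + 1·92 = 92]
  111 = 1·92 + 19   → row C = row A − 1·row B = (19, 1, −1)   [check: 1·111 − 1·92 = 19]
  92 = 4·19 + 16   → row D = row B − 4·row C = (16, −4, 5)   [check: −4·111 + 5·92 = 16]
  19 = 1·16 + 3   → row E = row C − 1·row D = (3, 5, −6)   [check: 5·111 − 6·92 = 3]
  16 = 5·3 + 1   → row F = row D − 5·row E = (1, −29, 35)   [check: −29·111 + 35·92 = 1]
  3 = 3·1 + 0   → remainder 0, stop. gcd = 1 (last nonzero row F).
The gcd is 1, so 92 is invertible mod 111. The last nonzero row gives −29·111 + 35·92 = 1, so t = 35. So 92^(−1) ≡ 35 (mod 111). Verify: 92 · 35 = 3220 ≡ 1 (mod 111). ✓

Final answer: 92^(−1) ≡ 35 (mod 111)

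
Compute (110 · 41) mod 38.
Reduce the factors first: 110 ≡ 34, 41 ≡ 3 (mod 38), so 110 · 41 ≡ 34 · 3 (mod 38). 34 · 3 = 102. Dividing by 38: 102 = 2·38 + 26. So (110 · 41) mod 38 = 26.

Final answer: 26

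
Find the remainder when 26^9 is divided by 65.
Use repeated squaring. Binary(9) = 1001. Walk through the bits of the exponent 9 left-to-right: at each bit after the leading one, square the running value, then multiply by 26 if the bit is 1 (always reducing mod 65):
  bit 1 = 1 (leading): start with 26.
  bit 2 = 0: square 26^2 = 676 ≡ 26 (mod 65).
  bit 3 = 0: square 26^2 = 676 ≡ 26 (mod 65).
  bit 4 = 1: square 26^2 = 676 ≡ 26; bit is 1, so multiply 26·26 = 676 ≡ 26 (mod 65).
Final value: 26^9 ≡ 26 (mod 65).

Final answer: 26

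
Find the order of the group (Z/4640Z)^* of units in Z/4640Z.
|(Z/4640Z)^*| = 1792

(Z/4640Z)^* consists of the classes a with gcd(a, 4640) = 1, so its order is φ(4640). φ is multiplicative, with φ(p^e) = p^e − p^(e−1). Factorise 4640 = 2^5 · 5 · 29. Then
  φ(4640) = (2^5 − 2^4) · (5 − 1) · (29 − 1) = 16 · 4 · 28 = 1792.
Thus |(Z/4640Z)^*| = 1792.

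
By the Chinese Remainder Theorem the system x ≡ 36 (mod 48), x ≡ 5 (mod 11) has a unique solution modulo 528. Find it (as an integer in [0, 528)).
x ≡ 324 (mod 528); the representative in [0, 528) is 324

The moduli 48, 11 are pairwise coprime, so by the CRT there is a unique solution mod 48·11 = 528.
Solve by successive substitution. Start with x ≡ 36 (mod 48).
  Combine with x ≡ 5 (mod 11): write x = 36 + 48·t and require 36 + 48·t ≡ 5 (mod 11), i.e. 48·t ≡ 5 − 36 ≡ 2 (mod 11). Since 48^(−1) ≡ 3 (mod 11) (48 ≡ 4 (mod 11)), t ≡ 3·2 ≡ 6 (mod 11). So x ≡ 36 + 48·6 = 324 (mod 528).
Unique solution in [0, 528): x = 324.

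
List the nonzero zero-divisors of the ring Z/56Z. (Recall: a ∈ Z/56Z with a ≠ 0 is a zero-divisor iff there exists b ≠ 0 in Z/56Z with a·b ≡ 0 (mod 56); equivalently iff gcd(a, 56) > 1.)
nonzero zero-divisors of Z/56Z = {2, 4, 6, 7, 8, 10, 12, 14, 16, 18, 20, 21, 22, 24, 26, 28, 30, 32, 34, 35, 36, 38, 40, 42, 44, 46, 48, 49, 50, 52, 54}

An element a ∈ Z/56Z (with a ≠ 0) is a zero-divisor iff gcd(a, 56) > 1 (because a is a unit precisely when gcd(a, n) = 1, and in Z/nZ every nonzero, non-unit element is a zero-divisor). Scan a = 1, ..., 55 and keep those with gcd(a, 56) > 1:
  gcd(2, 56) = 2, gcd(4, 56) = 4, gcd(6, 56) = 2, gcd(7, 56) = 7, gcd(8, 56) = 8, gcd(10, 56) = 2, gcd(12, 56) = 4, gcd(14, 56) = 14, gcd(16, 56) = 8, gcd(18, 56) = 2, gcd(20, 56) = 4, gcd(21, 56) = 7, gcd(22, 56) = 2, gcd(24, 56) = 8, gcd(26, 56) = 2, gcd(28, 56) = 28, gcd(30, 56) = 2, gcd(32, 56) = 8, gcd(34, 56) = 2, gcd(35, 56) = 7, gcd(36, 56) = 4, gcd(38, 56) = 2, gcd(40, 56) = 8, gcd(42, 56) = 14, gcd(44, 56) = 4, gcd(46, 56) = 2, gcd(48, 56) = 8, gcd(49, 56) = 7, gcd(50, 56) = 2, gcd(52, 56) = 4, gcd(54, 56) = 2.
All other a ∈ {1, ..., 55} have gcd(a, 56) = 1 and are units. So the nonzero zero-divisors are exactly the 31 values of a appearing in this scan.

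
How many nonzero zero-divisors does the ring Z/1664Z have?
In Z/1664Z each nonzero element is either a unit (gcd with 1664 is 1) or a zero-divisor (gcd > 1). The number of units is φ(1664): factorise 1664 = 2^7 · 13, so φ(1664) = (2^7 − 2^6) · (13 − 1) = 64 · 12 = 768. The nonzero elements number 1664 − 1 = 1663. Hence the nonzero zero-divisors number 1663 − 768 = 895.

Final answer: Z/1664Z has 895 nonzero zero-divisors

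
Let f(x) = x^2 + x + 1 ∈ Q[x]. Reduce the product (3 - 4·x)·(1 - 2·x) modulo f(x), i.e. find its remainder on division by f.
First multiply in Q[x] without reducing: a · b = 8·x^2 - 10·x + 3. Now divide by f(x) = x^2 + x + 1, eliminating the leading term at each step:
  leading term 8·x^2: subtract (8)·f(x) = 8·x^2 + 8·x + 8, leaving -18·x - 5
The degree is now < 2, so this is the remainder. Hence a · b ≡ -18·x - 5 in Q[x]/(f).

Final answer: a · b ≡ -18·x - 5 (mod f(x))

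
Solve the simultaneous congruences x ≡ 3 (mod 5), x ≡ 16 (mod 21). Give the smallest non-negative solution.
x ≡ 58 (mod 105); the representative in [0, 105) is 58

The moduli 5, 21 are pairwise coprime, so by the CRT there is a unique solution mod 5·21 = 105.
Solve by successive substitution. Start with x ≡ 3 (mod 5).
  Combine with x ≡ 16 (mod 21): write x = 3 + 5·t and require 3 + 5·t ≡ 16 (mod 21), i.e. 5·t ≡ 16 − 3 ≡ 13 (mod 21). Since 5^(−1) ≡ 17 (mod 21), t ≡ 17·13 ≡ 11 (mod 21). So x ≡ 3 + 5·11 = 58 (mod 105).
Unique solution in [0, 105): x = 58.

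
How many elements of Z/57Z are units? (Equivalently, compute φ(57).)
Z/57Z has φ(57) = 36 units

An element a ∈ Z/57Z is a unit iff gcd(a, 57) = 1, so the number of units is φ(57). φ is multiplicative, with φ(p^e) = p^e − p^(e−1). Factorise 57 = 3 · 19. Then
  φ(57) = (3 − 1) · (19 − 1) = 2 · 18 = 36.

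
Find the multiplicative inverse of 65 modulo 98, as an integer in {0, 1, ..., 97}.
65^(−1) ≡ 95 (mod 98)

Apply the extended Euclidean algorithm to (98, 65), tracking rows (r, s, t) with s·98 + t·65 = r. Each division r_prev = q·r_cur + r_new produces the new row as (previous row) − q·(current row):
  row A: (98, 1, 0)   [1·98 + 0·65 = 98]
  row B: (65, 0, 1)   [0·98 + 1·65 = 65]
  98 = 1·65 + 33   → row C = row A − 1·row B = (33, 1, −1)   [check: 1·98 − 1·65 = 33]
  65 = 1·33 + 32   → row D = row B − 1·row C = (32, −1, 2)   [check: −1·98 + 2·65 = 32]
  33 = 1·32 + 1   → row E = row C − 1·row D = (1, 2, −3)   [check: 2·98 − 3·65 = 1]
  32 = 32·1 + 0   → remainder 0, stop. gcd = 1 (last nonzero row E).
The gcd is 1, so 65 is invertible mod 98. The last nonzero row gives 2·98 − 3·65 = 1, so t = −3. So 65^(−1) ≡ −3 ≡ 95 (mod 98). Verify: 65 · 95 = 6175 ≡ 1 (mod 98). ✓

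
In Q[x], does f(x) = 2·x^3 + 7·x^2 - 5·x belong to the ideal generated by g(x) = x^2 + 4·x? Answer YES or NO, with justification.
In Q[x] the ideal (g) consists of all multiples of g, so f ∈ (g) iff g | f, i.e. iff the remainder of f on division by g is 0. Divide f by g (g is monic, so eliminate the leading term of the running remainder at each step):
  leading term 2·x^3: subtract (2·x)·g(x) = 2·x^3 + 8·x^2, leaving -x^2 - 5·x
  leading term -x^2: subtract (-1)·g(x) = -x^2 - 4·x, leaving -x
The remainder r(x) = -x ≠ 0 (and deg r < deg g), so g ∤ f, i.e. f ∉ (g).

Final answer: NO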